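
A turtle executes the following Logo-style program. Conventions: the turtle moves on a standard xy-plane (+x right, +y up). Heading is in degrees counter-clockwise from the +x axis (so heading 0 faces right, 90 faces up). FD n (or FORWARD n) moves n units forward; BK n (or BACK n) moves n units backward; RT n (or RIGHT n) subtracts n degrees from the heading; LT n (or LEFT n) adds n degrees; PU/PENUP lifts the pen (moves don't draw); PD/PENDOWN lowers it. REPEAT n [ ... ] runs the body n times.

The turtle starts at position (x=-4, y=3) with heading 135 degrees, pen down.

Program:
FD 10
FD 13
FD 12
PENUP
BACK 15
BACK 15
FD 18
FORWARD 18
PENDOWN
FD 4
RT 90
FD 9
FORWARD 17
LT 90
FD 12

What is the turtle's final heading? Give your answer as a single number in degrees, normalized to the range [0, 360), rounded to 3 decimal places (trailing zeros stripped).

Answer: 135

Derivation:
Executing turtle program step by step:
Start: pos=(-4,3), heading=135, pen down
FD 10: (-4,3) -> (-11.071,10.071) [heading=135, draw]
FD 13: (-11.071,10.071) -> (-20.263,19.263) [heading=135, draw]
FD 12: (-20.263,19.263) -> (-28.749,27.749) [heading=135, draw]
PU: pen up
BK 15: (-28.749,27.749) -> (-18.142,17.142) [heading=135, move]
BK 15: (-18.142,17.142) -> (-7.536,6.536) [heading=135, move]
FD 18: (-7.536,6.536) -> (-20.263,19.263) [heading=135, move]
FD 18: (-20.263,19.263) -> (-32.991,31.991) [heading=135, move]
PD: pen down
FD 4: (-32.991,31.991) -> (-35.82,34.82) [heading=135, draw]
RT 90: heading 135 -> 45
FD 9: (-35.82,34.82) -> (-29.456,41.184) [heading=45, draw]
FD 17: (-29.456,41.184) -> (-17.435,53.205) [heading=45, draw]
LT 90: heading 45 -> 135
FD 12: (-17.435,53.205) -> (-25.92,61.69) [heading=135, draw]
Final: pos=(-25.92,61.69), heading=135, 7 segment(s) drawn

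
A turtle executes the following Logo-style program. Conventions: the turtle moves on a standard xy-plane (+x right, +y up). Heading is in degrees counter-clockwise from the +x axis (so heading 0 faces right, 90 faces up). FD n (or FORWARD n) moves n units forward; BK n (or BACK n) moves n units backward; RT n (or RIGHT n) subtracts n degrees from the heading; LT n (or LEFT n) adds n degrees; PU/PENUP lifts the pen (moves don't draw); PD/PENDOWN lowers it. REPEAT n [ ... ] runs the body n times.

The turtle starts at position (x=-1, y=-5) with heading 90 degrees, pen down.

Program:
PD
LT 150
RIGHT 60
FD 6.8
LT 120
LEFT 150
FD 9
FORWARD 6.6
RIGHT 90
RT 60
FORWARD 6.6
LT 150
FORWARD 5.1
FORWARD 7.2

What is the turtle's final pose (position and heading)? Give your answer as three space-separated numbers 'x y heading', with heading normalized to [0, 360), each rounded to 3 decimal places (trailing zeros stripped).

Answer: -4.5 17.184 90

Derivation:
Executing turtle program step by step:
Start: pos=(-1,-5), heading=90, pen down
PD: pen down
LT 150: heading 90 -> 240
RT 60: heading 240 -> 180
FD 6.8: (-1,-5) -> (-7.8,-5) [heading=180, draw]
LT 120: heading 180 -> 300
LT 150: heading 300 -> 90
FD 9: (-7.8,-5) -> (-7.8,4) [heading=90, draw]
FD 6.6: (-7.8,4) -> (-7.8,10.6) [heading=90, draw]
RT 90: heading 90 -> 0
RT 60: heading 0 -> 300
FD 6.6: (-7.8,10.6) -> (-4.5,4.884) [heading=300, draw]
LT 150: heading 300 -> 90
FD 5.1: (-4.5,4.884) -> (-4.5,9.984) [heading=90, draw]
FD 7.2: (-4.5,9.984) -> (-4.5,17.184) [heading=90, draw]
Final: pos=(-4.5,17.184), heading=90, 6 segment(s) drawn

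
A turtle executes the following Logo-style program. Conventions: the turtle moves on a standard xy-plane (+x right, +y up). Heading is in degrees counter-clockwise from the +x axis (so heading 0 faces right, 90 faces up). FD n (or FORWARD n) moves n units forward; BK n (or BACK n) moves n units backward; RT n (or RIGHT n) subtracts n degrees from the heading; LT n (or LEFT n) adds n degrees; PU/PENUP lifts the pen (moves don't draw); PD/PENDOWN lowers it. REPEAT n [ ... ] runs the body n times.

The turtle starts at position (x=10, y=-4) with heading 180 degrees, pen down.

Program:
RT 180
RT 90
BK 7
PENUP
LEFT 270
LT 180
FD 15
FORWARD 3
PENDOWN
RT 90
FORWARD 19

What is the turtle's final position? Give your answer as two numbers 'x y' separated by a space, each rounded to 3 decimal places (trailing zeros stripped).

Executing turtle program step by step:
Start: pos=(10,-4), heading=180, pen down
RT 180: heading 180 -> 0
RT 90: heading 0 -> 270
BK 7: (10,-4) -> (10,3) [heading=270, draw]
PU: pen up
LT 270: heading 270 -> 180
LT 180: heading 180 -> 0
FD 15: (10,3) -> (25,3) [heading=0, move]
FD 3: (25,3) -> (28,3) [heading=0, move]
PD: pen down
RT 90: heading 0 -> 270
FD 19: (28,3) -> (28,-16) [heading=270, draw]
Final: pos=(28,-16), heading=270, 2 segment(s) drawn

Answer: 28 -16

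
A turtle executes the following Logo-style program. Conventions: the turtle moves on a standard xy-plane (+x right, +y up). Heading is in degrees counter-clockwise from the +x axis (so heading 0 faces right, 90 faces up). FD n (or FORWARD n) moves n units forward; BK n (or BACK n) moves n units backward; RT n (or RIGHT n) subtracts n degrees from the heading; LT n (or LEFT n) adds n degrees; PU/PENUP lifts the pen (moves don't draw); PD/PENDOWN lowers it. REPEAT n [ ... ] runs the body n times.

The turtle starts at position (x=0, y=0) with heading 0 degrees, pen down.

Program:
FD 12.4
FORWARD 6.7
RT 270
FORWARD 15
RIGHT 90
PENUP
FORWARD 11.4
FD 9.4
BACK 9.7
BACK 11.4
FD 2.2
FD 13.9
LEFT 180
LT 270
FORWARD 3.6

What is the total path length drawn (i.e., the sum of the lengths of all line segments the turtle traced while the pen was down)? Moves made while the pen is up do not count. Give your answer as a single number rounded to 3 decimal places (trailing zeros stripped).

Answer: 34.1

Derivation:
Executing turtle program step by step:
Start: pos=(0,0), heading=0, pen down
FD 12.4: (0,0) -> (12.4,0) [heading=0, draw]
FD 6.7: (12.4,0) -> (19.1,0) [heading=0, draw]
RT 270: heading 0 -> 90
FD 15: (19.1,0) -> (19.1,15) [heading=90, draw]
RT 90: heading 90 -> 0
PU: pen up
FD 11.4: (19.1,15) -> (30.5,15) [heading=0, move]
FD 9.4: (30.5,15) -> (39.9,15) [heading=0, move]
BK 9.7: (39.9,15) -> (30.2,15) [heading=0, move]
BK 11.4: (30.2,15) -> (18.8,15) [heading=0, move]
FD 2.2: (18.8,15) -> (21,15) [heading=0, move]
FD 13.9: (21,15) -> (34.9,15) [heading=0, move]
LT 180: heading 0 -> 180
LT 270: heading 180 -> 90
FD 3.6: (34.9,15) -> (34.9,18.6) [heading=90, move]
Final: pos=(34.9,18.6), heading=90, 3 segment(s) drawn

Segment lengths:
  seg 1: (0,0) -> (12.4,0), length = 12.4
  seg 2: (12.4,0) -> (19.1,0), length = 6.7
  seg 3: (19.1,0) -> (19.1,15), length = 15
Total = 34.1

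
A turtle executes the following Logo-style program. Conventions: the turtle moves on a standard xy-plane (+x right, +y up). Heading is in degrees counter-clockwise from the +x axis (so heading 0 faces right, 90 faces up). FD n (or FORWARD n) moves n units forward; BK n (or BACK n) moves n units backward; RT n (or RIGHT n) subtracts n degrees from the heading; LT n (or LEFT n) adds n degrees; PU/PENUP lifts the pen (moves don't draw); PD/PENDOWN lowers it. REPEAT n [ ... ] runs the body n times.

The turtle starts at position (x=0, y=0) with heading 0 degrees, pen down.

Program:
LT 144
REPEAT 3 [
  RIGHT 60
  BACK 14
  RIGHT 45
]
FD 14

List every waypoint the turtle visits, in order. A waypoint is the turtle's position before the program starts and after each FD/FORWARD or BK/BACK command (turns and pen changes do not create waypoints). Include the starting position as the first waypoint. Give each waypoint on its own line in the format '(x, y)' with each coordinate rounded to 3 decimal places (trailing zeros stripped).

Answer: (0, 0)
(-1.463, -13.923)
(-14.534, -8.906)
(-6.305, 2.42)
(-20.132, 0.23)

Derivation:
Executing turtle program step by step:
Start: pos=(0,0), heading=0, pen down
LT 144: heading 0 -> 144
REPEAT 3 [
  -- iteration 1/3 --
  RT 60: heading 144 -> 84
  BK 14: (0,0) -> (-1.463,-13.923) [heading=84, draw]
  RT 45: heading 84 -> 39
  -- iteration 2/3 --
  RT 60: heading 39 -> 339
  BK 14: (-1.463,-13.923) -> (-14.534,-8.906) [heading=339, draw]
  RT 45: heading 339 -> 294
  -- iteration 3/3 --
  RT 60: heading 294 -> 234
  BK 14: (-14.534,-8.906) -> (-6.305,2.42) [heading=234, draw]
  RT 45: heading 234 -> 189
]
FD 14: (-6.305,2.42) -> (-20.132,0.23) [heading=189, draw]
Final: pos=(-20.132,0.23), heading=189, 4 segment(s) drawn
Waypoints (5 total):
(0, 0)
(-1.463, -13.923)
(-14.534, -8.906)
(-6.305, 2.42)
(-20.132, 0.23)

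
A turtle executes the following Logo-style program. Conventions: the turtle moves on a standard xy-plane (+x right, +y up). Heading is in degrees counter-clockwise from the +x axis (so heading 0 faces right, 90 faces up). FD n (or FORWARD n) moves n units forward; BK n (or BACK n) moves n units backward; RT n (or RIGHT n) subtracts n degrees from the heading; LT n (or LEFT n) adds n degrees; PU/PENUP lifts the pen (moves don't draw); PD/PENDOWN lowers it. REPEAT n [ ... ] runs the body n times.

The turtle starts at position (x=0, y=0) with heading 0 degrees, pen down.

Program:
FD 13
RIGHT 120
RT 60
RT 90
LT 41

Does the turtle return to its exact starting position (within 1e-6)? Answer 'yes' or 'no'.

Answer: no

Derivation:
Executing turtle program step by step:
Start: pos=(0,0), heading=0, pen down
FD 13: (0,0) -> (13,0) [heading=0, draw]
RT 120: heading 0 -> 240
RT 60: heading 240 -> 180
RT 90: heading 180 -> 90
LT 41: heading 90 -> 131
Final: pos=(13,0), heading=131, 1 segment(s) drawn

Start position: (0, 0)
Final position: (13, 0)
Distance = 13; >= 1e-6 -> NOT closed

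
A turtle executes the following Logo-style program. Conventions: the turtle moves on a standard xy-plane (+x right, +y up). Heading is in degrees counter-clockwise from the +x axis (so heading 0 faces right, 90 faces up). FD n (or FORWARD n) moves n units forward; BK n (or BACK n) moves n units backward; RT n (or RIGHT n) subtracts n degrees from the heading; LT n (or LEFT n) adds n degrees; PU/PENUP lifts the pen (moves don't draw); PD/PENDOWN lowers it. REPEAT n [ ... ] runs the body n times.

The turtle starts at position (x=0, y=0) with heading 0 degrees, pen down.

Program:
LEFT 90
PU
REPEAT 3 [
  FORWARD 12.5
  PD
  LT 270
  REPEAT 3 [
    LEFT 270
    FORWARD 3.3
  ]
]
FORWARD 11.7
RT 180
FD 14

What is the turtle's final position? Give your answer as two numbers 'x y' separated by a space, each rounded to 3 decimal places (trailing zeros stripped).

Executing turtle program step by step:
Start: pos=(0,0), heading=0, pen down
LT 90: heading 0 -> 90
PU: pen up
REPEAT 3 [
  -- iteration 1/3 --
  FD 12.5: (0,0) -> (0,12.5) [heading=90, move]
  PD: pen down
  LT 270: heading 90 -> 0
  REPEAT 3 [
    -- iteration 1/3 --
    LT 270: heading 0 -> 270
    FD 3.3: (0,12.5) -> (0,9.2) [heading=270, draw]
    -- iteration 2/3 --
    LT 270: heading 270 -> 180
    FD 3.3: (0,9.2) -> (-3.3,9.2) [heading=180, draw]
    -- iteration 3/3 --
    LT 270: heading 180 -> 90
    FD 3.3: (-3.3,9.2) -> (-3.3,12.5) [heading=90, draw]
  ]
  -- iteration 2/3 --
  FD 12.5: (-3.3,12.5) -> (-3.3,25) [heading=90, draw]
  PD: pen down
  LT 270: heading 90 -> 0
  REPEAT 3 [
    -- iteration 1/3 --
    LT 270: heading 0 -> 270
    FD 3.3: (-3.3,25) -> (-3.3,21.7) [heading=270, draw]
    -- iteration 2/3 --
    LT 270: heading 270 -> 180
    FD 3.3: (-3.3,21.7) -> (-6.6,21.7) [heading=180, draw]
    -- iteration 3/3 --
    LT 270: heading 180 -> 90
    FD 3.3: (-6.6,21.7) -> (-6.6,25) [heading=90, draw]
  ]
  -- iteration 3/3 --
  FD 12.5: (-6.6,25) -> (-6.6,37.5) [heading=90, draw]
  PD: pen down
  LT 270: heading 90 -> 0
  REPEAT 3 [
    -- iteration 1/3 --
    LT 270: heading 0 -> 270
    FD 3.3: (-6.6,37.5) -> (-6.6,34.2) [heading=270, draw]
    -- iteration 2/3 --
    LT 270: heading 270 -> 180
    FD 3.3: (-6.6,34.2) -> (-9.9,34.2) [heading=180, draw]
    -- iteration 3/3 --
    LT 270: heading 180 -> 90
    FD 3.3: (-9.9,34.2) -> (-9.9,37.5) [heading=90, draw]
  ]
]
FD 11.7: (-9.9,37.5) -> (-9.9,49.2) [heading=90, draw]
RT 180: heading 90 -> 270
FD 14: (-9.9,49.2) -> (-9.9,35.2) [heading=270, draw]
Final: pos=(-9.9,35.2), heading=270, 13 segment(s) drawn

Answer: -9.9 35.2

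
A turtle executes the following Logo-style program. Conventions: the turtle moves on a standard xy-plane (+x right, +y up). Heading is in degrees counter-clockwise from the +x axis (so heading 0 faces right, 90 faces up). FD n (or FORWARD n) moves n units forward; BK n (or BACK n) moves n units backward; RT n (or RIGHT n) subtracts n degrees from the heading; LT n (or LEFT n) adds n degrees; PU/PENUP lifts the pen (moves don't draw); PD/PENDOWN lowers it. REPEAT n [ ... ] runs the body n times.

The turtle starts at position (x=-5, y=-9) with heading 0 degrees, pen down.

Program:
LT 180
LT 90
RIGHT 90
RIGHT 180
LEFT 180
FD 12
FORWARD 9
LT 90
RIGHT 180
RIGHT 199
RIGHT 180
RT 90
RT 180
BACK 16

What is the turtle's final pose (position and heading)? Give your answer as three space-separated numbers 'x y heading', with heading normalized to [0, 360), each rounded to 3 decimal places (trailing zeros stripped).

Executing turtle program step by step:
Start: pos=(-5,-9), heading=0, pen down
LT 180: heading 0 -> 180
LT 90: heading 180 -> 270
RT 90: heading 270 -> 180
RT 180: heading 180 -> 0
LT 180: heading 0 -> 180
FD 12: (-5,-9) -> (-17,-9) [heading=180, draw]
FD 9: (-17,-9) -> (-26,-9) [heading=180, draw]
LT 90: heading 180 -> 270
RT 180: heading 270 -> 90
RT 199: heading 90 -> 251
RT 180: heading 251 -> 71
RT 90: heading 71 -> 341
RT 180: heading 341 -> 161
BK 16: (-26,-9) -> (-10.872,-14.209) [heading=161, draw]
Final: pos=(-10.872,-14.209), heading=161, 3 segment(s) drawn

Answer: -10.872 -14.209 161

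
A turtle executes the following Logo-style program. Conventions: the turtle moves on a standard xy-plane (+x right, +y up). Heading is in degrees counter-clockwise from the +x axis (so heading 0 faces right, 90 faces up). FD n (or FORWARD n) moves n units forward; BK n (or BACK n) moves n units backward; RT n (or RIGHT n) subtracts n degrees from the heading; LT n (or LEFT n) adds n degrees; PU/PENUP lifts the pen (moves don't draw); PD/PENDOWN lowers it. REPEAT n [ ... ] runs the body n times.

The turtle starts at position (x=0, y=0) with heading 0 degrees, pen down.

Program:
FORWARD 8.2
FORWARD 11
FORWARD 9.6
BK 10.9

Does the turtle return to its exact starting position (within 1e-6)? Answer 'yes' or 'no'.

Answer: no

Derivation:
Executing turtle program step by step:
Start: pos=(0,0), heading=0, pen down
FD 8.2: (0,0) -> (8.2,0) [heading=0, draw]
FD 11: (8.2,0) -> (19.2,0) [heading=0, draw]
FD 9.6: (19.2,0) -> (28.8,0) [heading=0, draw]
BK 10.9: (28.8,0) -> (17.9,0) [heading=0, draw]
Final: pos=(17.9,0), heading=0, 4 segment(s) drawn

Start position: (0, 0)
Final position: (17.9, 0)
Distance = 17.9; >= 1e-6 -> NOT closed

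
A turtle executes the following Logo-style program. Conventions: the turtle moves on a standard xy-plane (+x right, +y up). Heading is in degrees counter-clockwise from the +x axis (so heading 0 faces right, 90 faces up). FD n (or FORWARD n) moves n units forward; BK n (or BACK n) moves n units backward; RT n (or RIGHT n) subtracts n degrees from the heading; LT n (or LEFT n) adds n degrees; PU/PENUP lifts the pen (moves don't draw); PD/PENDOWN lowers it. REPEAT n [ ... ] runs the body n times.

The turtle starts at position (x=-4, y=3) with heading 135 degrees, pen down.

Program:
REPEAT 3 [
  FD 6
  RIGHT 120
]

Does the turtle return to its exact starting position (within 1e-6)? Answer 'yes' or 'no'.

Answer: yes

Derivation:
Executing turtle program step by step:
Start: pos=(-4,3), heading=135, pen down
REPEAT 3 [
  -- iteration 1/3 --
  FD 6: (-4,3) -> (-8.243,7.243) [heading=135, draw]
  RT 120: heading 135 -> 15
  -- iteration 2/3 --
  FD 6: (-8.243,7.243) -> (-2.447,8.796) [heading=15, draw]
  RT 120: heading 15 -> 255
  -- iteration 3/3 --
  FD 6: (-2.447,8.796) -> (-4,3) [heading=255, draw]
  RT 120: heading 255 -> 135
]
Final: pos=(-4,3), heading=135, 3 segment(s) drawn

Start position: (-4, 3)
Final position: (-4, 3)
Distance = 0; < 1e-6 -> CLOSED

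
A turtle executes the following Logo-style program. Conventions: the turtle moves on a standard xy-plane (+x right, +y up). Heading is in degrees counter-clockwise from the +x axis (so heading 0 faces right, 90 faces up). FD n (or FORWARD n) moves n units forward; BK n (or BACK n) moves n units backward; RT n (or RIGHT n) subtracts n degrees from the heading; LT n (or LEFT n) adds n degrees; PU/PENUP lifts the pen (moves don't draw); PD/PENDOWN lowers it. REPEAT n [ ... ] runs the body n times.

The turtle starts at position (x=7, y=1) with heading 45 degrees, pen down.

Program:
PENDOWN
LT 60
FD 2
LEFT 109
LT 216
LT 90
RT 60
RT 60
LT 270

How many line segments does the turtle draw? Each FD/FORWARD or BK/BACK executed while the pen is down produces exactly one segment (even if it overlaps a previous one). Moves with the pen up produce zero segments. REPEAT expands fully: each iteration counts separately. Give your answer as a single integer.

Executing turtle program step by step:
Start: pos=(7,1), heading=45, pen down
PD: pen down
LT 60: heading 45 -> 105
FD 2: (7,1) -> (6.482,2.932) [heading=105, draw]
LT 109: heading 105 -> 214
LT 216: heading 214 -> 70
LT 90: heading 70 -> 160
RT 60: heading 160 -> 100
RT 60: heading 100 -> 40
LT 270: heading 40 -> 310
Final: pos=(6.482,2.932), heading=310, 1 segment(s) drawn
Segments drawn: 1

Answer: 1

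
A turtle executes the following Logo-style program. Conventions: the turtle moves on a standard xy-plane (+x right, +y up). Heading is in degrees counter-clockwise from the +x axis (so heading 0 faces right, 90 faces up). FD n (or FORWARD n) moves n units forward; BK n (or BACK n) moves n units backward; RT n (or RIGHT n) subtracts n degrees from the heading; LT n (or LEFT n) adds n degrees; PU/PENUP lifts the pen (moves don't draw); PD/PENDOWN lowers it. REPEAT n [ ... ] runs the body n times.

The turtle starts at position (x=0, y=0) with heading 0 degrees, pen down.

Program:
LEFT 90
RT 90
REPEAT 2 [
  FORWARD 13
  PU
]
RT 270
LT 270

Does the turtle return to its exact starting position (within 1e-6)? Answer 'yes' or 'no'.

Executing turtle program step by step:
Start: pos=(0,0), heading=0, pen down
LT 90: heading 0 -> 90
RT 90: heading 90 -> 0
REPEAT 2 [
  -- iteration 1/2 --
  FD 13: (0,0) -> (13,0) [heading=0, draw]
  PU: pen up
  -- iteration 2/2 --
  FD 13: (13,0) -> (26,0) [heading=0, move]
  PU: pen up
]
RT 270: heading 0 -> 90
LT 270: heading 90 -> 0
Final: pos=(26,0), heading=0, 1 segment(s) drawn

Start position: (0, 0)
Final position: (26, 0)
Distance = 26; >= 1e-6 -> NOT closed

Answer: no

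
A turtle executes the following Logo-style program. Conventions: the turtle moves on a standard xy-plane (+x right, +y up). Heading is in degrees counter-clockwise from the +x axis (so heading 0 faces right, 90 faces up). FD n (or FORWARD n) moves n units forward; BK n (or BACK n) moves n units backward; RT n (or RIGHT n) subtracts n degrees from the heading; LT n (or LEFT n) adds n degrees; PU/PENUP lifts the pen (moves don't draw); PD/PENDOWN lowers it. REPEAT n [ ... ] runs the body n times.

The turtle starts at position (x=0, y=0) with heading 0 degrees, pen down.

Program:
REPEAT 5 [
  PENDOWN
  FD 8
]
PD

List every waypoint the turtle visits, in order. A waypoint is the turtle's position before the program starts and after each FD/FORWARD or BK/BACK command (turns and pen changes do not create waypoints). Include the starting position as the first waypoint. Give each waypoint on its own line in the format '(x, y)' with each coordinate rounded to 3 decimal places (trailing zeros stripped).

Executing turtle program step by step:
Start: pos=(0,0), heading=0, pen down
REPEAT 5 [
  -- iteration 1/5 --
  PD: pen down
  FD 8: (0,0) -> (8,0) [heading=0, draw]
  -- iteration 2/5 --
  PD: pen down
  FD 8: (8,0) -> (16,0) [heading=0, draw]
  -- iteration 3/5 --
  PD: pen down
  FD 8: (16,0) -> (24,0) [heading=0, draw]
  -- iteration 4/5 --
  PD: pen down
  FD 8: (24,0) -> (32,0) [heading=0, draw]
  -- iteration 5/5 --
  PD: pen down
  FD 8: (32,0) -> (40,0) [heading=0, draw]
]
PD: pen down
Final: pos=(40,0), heading=0, 5 segment(s) drawn
Waypoints (6 total):
(0, 0)
(8, 0)
(16, 0)
(24, 0)
(32, 0)
(40, 0)

Answer: (0, 0)
(8, 0)
(16, 0)
(24, 0)
(32, 0)
(40, 0)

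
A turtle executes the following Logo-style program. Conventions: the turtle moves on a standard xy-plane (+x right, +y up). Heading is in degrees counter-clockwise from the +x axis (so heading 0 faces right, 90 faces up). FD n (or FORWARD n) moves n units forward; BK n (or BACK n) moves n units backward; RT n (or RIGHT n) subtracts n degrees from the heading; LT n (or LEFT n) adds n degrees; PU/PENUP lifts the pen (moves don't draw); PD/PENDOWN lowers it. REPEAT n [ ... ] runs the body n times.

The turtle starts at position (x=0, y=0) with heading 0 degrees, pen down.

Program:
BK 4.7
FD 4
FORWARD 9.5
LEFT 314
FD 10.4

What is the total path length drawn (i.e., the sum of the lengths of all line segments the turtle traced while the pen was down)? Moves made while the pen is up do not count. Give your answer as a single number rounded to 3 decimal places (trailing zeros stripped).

Executing turtle program step by step:
Start: pos=(0,0), heading=0, pen down
BK 4.7: (0,0) -> (-4.7,0) [heading=0, draw]
FD 4: (-4.7,0) -> (-0.7,0) [heading=0, draw]
FD 9.5: (-0.7,0) -> (8.8,0) [heading=0, draw]
LT 314: heading 0 -> 314
FD 10.4: (8.8,0) -> (16.024,-7.481) [heading=314, draw]
Final: pos=(16.024,-7.481), heading=314, 4 segment(s) drawn

Segment lengths:
  seg 1: (0,0) -> (-4.7,0), length = 4.7
  seg 2: (-4.7,0) -> (-0.7,0), length = 4
  seg 3: (-0.7,0) -> (8.8,0), length = 9.5
  seg 4: (8.8,0) -> (16.024,-7.481), length = 10.4
Total = 28.6

Answer: 28.6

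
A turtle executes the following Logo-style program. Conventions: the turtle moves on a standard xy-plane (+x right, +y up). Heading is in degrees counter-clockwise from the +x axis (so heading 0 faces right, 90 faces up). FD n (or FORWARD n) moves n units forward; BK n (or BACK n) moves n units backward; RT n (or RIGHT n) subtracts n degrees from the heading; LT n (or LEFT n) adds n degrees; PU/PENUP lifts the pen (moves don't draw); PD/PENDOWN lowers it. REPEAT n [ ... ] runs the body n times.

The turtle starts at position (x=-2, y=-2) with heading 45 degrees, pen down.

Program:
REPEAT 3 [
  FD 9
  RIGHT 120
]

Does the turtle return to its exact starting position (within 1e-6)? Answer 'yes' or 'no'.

Answer: yes

Derivation:
Executing turtle program step by step:
Start: pos=(-2,-2), heading=45, pen down
REPEAT 3 [
  -- iteration 1/3 --
  FD 9: (-2,-2) -> (4.364,4.364) [heading=45, draw]
  RT 120: heading 45 -> 285
  -- iteration 2/3 --
  FD 9: (4.364,4.364) -> (6.693,-4.329) [heading=285, draw]
  RT 120: heading 285 -> 165
  -- iteration 3/3 --
  FD 9: (6.693,-4.329) -> (-2,-2) [heading=165, draw]
  RT 120: heading 165 -> 45
]
Final: pos=(-2,-2), heading=45, 3 segment(s) drawn

Start position: (-2, -2)
Final position: (-2, -2)
Distance = 0; < 1e-6 -> CLOSED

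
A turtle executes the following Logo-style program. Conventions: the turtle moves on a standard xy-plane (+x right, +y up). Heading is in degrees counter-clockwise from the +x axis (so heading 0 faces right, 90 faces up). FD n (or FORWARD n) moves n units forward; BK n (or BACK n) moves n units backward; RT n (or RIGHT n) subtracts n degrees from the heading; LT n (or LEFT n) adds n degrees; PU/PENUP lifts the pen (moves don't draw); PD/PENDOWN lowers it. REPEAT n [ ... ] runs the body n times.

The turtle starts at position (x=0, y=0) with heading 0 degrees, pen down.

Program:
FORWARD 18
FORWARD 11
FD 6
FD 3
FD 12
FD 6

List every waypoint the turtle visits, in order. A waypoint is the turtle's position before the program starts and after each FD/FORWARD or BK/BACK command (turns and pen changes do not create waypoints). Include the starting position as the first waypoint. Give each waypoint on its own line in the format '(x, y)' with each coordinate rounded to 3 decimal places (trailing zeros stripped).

Executing turtle program step by step:
Start: pos=(0,0), heading=0, pen down
FD 18: (0,0) -> (18,0) [heading=0, draw]
FD 11: (18,0) -> (29,0) [heading=0, draw]
FD 6: (29,0) -> (35,0) [heading=0, draw]
FD 3: (35,0) -> (38,0) [heading=0, draw]
FD 12: (38,0) -> (50,0) [heading=0, draw]
FD 6: (50,0) -> (56,0) [heading=0, draw]
Final: pos=(56,0), heading=0, 6 segment(s) drawn
Waypoints (7 total):
(0, 0)
(18, 0)
(29, 0)
(35, 0)
(38, 0)
(50, 0)
(56, 0)

Answer: (0, 0)
(18, 0)
(29, 0)
(35, 0)
(38, 0)
(50, 0)
(56, 0)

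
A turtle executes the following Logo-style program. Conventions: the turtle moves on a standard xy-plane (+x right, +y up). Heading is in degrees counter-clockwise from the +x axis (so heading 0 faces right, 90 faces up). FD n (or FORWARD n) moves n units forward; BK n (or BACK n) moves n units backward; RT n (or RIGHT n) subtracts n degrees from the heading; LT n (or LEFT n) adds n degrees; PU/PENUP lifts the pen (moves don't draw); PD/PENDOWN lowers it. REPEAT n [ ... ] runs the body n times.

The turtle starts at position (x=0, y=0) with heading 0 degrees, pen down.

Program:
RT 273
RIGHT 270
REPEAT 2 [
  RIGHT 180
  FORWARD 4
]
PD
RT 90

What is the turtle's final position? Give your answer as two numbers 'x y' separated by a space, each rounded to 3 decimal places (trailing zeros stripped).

Answer: 0 0

Derivation:
Executing turtle program step by step:
Start: pos=(0,0), heading=0, pen down
RT 273: heading 0 -> 87
RT 270: heading 87 -> 177
REPEAT 2 [
  -- iteration 1/2 --
  RT 180: heading 177 -> 357
  FD 4: (0,0) -> (3.995,-0.209) [heading=357, draw]
  -- iteration 2/2 --
  RT 180: heading 357 -> 177
  FD 4: (3.995,-0.209) -> (0,0) [heading=177, draw]
]
PD: pen down
RT 90: heading 177 -> 87
Final: pos=(0,0), heading=87, 2 segment(s) drawn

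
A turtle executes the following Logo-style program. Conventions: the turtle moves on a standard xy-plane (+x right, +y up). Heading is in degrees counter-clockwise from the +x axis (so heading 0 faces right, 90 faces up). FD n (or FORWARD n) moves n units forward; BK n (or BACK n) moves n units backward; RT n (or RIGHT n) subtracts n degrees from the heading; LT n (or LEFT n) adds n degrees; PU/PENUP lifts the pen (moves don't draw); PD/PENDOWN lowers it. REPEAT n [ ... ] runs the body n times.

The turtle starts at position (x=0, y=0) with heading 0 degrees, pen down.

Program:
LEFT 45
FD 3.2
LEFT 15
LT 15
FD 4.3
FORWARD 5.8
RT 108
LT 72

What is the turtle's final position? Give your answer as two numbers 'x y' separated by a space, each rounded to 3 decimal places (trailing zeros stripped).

Answer: 4.877 12.019

Derivation:
Executing turtle program step by step:
Start: pos=(0,0), heading=0, pen down
LT 45: heading 0 -> 45
FD 3.2: (0,0) -> (2.263,2.263) [heading=45, draw]
LT 15: heading 45 -> 60
LT 15: heading 60 -> 75
FD 4.3: (2.263,2.263) -> (3.376,6.416) [heading=75, draw]
FD 5.8: (3.376,6.416) -> (4.877,12.019) [heading=75, draw]
RT 108: heading 75 -> 327
LT 72: heading 327 -> 39
Final: pos=(4.877,12.019), heading=39, 3 segment(s) drawn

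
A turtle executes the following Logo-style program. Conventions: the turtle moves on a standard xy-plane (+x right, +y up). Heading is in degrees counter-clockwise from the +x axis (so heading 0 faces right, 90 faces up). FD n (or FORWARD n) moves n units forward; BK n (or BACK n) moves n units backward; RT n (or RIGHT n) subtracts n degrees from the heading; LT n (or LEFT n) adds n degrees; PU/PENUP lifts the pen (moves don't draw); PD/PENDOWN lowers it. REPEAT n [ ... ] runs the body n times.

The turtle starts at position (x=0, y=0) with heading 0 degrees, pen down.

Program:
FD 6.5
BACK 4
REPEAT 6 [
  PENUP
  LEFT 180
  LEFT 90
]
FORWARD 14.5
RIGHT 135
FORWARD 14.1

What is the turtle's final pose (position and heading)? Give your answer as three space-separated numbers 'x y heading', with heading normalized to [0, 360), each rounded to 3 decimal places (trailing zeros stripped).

Answer: -2.03 9.97 45

Derivation:
Executing turtle program step by step:
Start: pos=(0,0), heading=0, pen down
FD 6.5: (0,0) -> (6.5,0) [heading=0, draw]
BK 4: (6.5,0) -> (2.5,0) [heading=0, draw]
REPEAT 6 [
  -- iteration 1/6 --
  PU: pen up
  LT 180: heading 0 -> 180
  LT 90: heading 180 -> 270
  -- iteration 2/6 --
  PU: pen up
  LT 180: heading 270 -> 90
  LT 90: heading 90 -> 180
  -- iteration 3/6 --
  PU: pen up
  LT 180: heading 180 -> 0
  LT 90: heading 0 -> 90
  -- iteration 4/6 --
  PU: pen up
  LT 180: heading 90 -> 270
  LT 90: heading 270 -> 0
  -- iteration 5/6 --
  PU: pen up
  LT 180: heading 0 -> 180
  LT 90: heading 180 -> 270
  -- iteration 6/6 --
  PU: pen up
  LT 180: heading 270 -> 90
  LT 90: heading 90 -> 180
]
FD 14.5: (2.5,0) -> (-12,0) [heading=180, move]
RT 135: heading 180 -> 45
FD 14.1: (-12,0) -> (-2.03,9.97) [heading=45, move]
Final: pos=(-2.03,9.97), heading=45, 2 segment(s) drawn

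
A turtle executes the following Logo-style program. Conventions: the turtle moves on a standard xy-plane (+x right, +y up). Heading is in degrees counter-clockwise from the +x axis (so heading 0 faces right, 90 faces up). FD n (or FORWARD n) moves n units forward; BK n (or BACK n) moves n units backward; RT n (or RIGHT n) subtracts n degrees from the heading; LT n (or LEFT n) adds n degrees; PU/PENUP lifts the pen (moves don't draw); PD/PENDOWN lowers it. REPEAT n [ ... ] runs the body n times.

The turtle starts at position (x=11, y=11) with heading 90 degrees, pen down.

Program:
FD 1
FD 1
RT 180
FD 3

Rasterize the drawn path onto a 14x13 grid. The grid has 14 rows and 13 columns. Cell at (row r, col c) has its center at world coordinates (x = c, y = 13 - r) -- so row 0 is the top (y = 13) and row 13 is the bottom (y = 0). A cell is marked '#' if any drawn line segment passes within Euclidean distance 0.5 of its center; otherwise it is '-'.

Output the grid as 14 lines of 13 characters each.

Segment 0: (11,11) -> (11,12)
Segment 1: (11,12) -> (11,13)
Segment 2: (11,13) -> (11,10)

Answer: -----------#-
-----------#-
-----------#-
-----------#-
-------------
-------------
-------------
-------------
-------------
-------------
-------------
-------------
-------------
-------------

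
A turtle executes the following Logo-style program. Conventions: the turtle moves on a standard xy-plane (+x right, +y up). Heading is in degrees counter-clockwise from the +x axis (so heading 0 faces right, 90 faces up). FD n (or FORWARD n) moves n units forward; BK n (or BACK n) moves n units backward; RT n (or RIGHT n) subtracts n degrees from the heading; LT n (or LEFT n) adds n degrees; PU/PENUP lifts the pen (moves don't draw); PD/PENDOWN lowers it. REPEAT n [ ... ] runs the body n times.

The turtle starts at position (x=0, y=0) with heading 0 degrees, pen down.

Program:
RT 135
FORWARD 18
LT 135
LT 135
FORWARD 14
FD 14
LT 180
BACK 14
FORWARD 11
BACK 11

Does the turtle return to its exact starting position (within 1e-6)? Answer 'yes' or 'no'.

Answer: no

Derivation:
Executing turtle program step by step:
Start: pos=(0,0), heading=0, pen down
RT 135: heading 0 -> 225
FD 18: (0,0) -> (-12.728,-12.728) [heading=225, draw]
LT 135: heading 225 -> 0
LT 135: heading 0 -> 135
FD 14: (-12.728,-12.728) -> (-22.627,-2.828) [heading=135, draw]
FD 14: (-22.627,-2.828) -> (-32.527,7.071) [heading=135, draw]
LT 180: heading 135 -> 315
BK 14: (-32.527,7.071) -> (-42.426,16.971) [heading=315, draw]
FD 11: (-42.426,16.971) -> (-34.648,9.192) [heading=315, draw]
BK 11: (-34.648,9.192) -> (-42.426,16.971) [heading=315, draw]
Final: pos=(-42.426,16.971), heading=315, 6 segment(s) drawn

Start position: (0, 0)
Final position: (-42.426, 16.971)
Distance = 45.695; >= 1e-6 -> NOT closed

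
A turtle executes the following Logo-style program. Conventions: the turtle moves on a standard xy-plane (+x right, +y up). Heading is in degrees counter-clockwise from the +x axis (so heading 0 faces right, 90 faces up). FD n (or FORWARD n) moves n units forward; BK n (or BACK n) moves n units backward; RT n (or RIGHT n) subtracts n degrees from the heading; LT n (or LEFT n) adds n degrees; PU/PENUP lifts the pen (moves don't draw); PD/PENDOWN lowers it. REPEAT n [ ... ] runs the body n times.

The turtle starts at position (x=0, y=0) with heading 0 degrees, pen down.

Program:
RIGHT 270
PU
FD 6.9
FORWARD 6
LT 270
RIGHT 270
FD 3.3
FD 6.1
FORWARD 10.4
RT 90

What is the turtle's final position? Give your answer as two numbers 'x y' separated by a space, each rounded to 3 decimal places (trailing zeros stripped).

Executing turtle program step by step:
Start: pos=(0,0), heading=0, pen down
RT 270: heading 0 -> 90
PU: pen up
FD 6.9: (0,0) -> (0,6.9) [heading=90, move]
FD 6: (0,6.9) -> (0,12.9) [heading=90, move]
LT 270: heading 90 -> 0
RT 270: heading 0 -> 90
FD 3.3: (0,12.9) -> (0,16.2) [heading=90, move]
FD 6.1: (0,16.2) -> (0,22.3) [heading=90, move]
FD 10.4: (0,22.3) -> (0,32.7) [heading=90, move]
RT 90: heading 90 -> 0
Final: pos=(0,32.7), heading=0, 0 segment(s) drawn

Answer: 0 32.7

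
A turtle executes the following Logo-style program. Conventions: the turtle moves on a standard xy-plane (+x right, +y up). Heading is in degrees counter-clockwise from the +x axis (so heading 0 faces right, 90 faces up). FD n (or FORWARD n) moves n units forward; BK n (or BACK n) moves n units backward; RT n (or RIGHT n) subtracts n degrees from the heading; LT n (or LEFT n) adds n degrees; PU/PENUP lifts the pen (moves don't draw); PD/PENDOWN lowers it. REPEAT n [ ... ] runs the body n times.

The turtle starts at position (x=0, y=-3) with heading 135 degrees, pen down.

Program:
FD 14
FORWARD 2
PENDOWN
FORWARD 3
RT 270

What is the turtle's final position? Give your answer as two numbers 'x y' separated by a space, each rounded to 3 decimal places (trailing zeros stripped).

Executing turtle program step by step:
Start: pos=(0,-3), heading=135, pen down
FD 14: (0,-3) -> (-9.899,6.899) [heading=135, draw]
FD 2: (-9.899,6.899) -> (-11.314,8.314) [heading=135, draw]
PD: pen down
FD 3: (-11.314,8.314) -> (-13.435,10.435) [heading=135, draw]
RT 270: heading 135 -> 225
Final: pos=(-13.435,10.435), heading=225, 3 segment(s) drawn

Answer: -13.435 10.435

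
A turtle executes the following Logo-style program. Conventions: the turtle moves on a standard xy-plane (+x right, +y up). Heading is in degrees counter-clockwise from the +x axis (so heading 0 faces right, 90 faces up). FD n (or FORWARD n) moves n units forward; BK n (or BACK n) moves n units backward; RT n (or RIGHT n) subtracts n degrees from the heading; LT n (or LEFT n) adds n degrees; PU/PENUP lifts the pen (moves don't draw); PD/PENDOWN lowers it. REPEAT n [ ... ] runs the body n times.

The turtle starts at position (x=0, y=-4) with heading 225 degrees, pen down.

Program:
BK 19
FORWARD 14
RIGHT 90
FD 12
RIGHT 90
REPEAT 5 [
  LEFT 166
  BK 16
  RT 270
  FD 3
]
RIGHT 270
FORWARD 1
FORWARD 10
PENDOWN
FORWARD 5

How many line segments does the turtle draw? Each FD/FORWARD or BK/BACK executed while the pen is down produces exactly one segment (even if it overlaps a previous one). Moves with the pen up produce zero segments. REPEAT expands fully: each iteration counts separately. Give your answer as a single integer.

Answer: 16

Derivation:
Executing turtle program step by step:
Start: pos=(0,-4), heading=225, pen down
BK 19: (0,-4) -> (13.435,9.435) [heading=225, draw]
FD 14: (13.435,9.435) -> (3.536,-0.464) [heading=225, draw]
RT 90: heading 225 -> 135
FD 12: (3.536,-0.464) -> (-4.95,8.021) [heading=135, draw]
RT 90: heading 135 -> 45
REPEAT 5 [
  -- iteration 1/5 --
  LT 166: heading 45 -> 211
  BK 16: (-4.95,8.021) -> (8.765,16.261) [heading=211, draw]
  RT 270: heading 211 -> 301
  FD 3: (8.765,16.261) -> (10.31,13.69) [heading=301, draw]
  -- iteration 2/5 --
  LT 166: heading 301 -> 107
  BK 16: (10.31,13.69) -> (14.988,-1.611) [heading=107, draw]
  RT 270: heading 107 -> 197
  FD 3: (14.988,-1.611) -> (12.119,-2.488) [heading=197, draw]
  -- iteration 3/5 --
  LT 166: heading 197 -> 3
  BK 16: (12.119,-2.488) -> (-3.859,-3.325) [heading=3, draw]
  RT 270: heading 3 -> 93
  FD 3: (-3.859,-3.325) -> (-4.016,-0.33) [heading=93, draw]
  -- iteration 4/5 --
  LT 166: heading 93 -> 259
  BK 16: (-4.016,-0.33) -> (-0.963,15.376) [heading=259, draw]
  RT 270: heading 259 -> 349
  FD 3: (-0.963,15.376) -> (1.982,14.804) [heading=349, draw]
  -- iteration 5/5 --
  LT 166: heading 349 -> 155
  BK 16: (1.982,14.804) -> (16.483,8.042) [heading=155, draw]
  RT 270: heading 155 -> 245
  FD 3: (16.483,8.042) -> (15.215,5.323) [heading=245, draw]
]
RT 270: heading 245 -> 335
FD 1: (15.215,5.323) -> (16.121,4.901) [heading=335, draw]
FD 10: (16.121,4.901) -> (25.184,0.674) [heading=335, draw]
PD: pen down
FD 5: (25.184,0.674) -> (29.716,-1.439) [heading=335, draw]
Final: pos=(29.716,-1.439), heading=335, 16 segment(s) drawn
Segments drawn: 16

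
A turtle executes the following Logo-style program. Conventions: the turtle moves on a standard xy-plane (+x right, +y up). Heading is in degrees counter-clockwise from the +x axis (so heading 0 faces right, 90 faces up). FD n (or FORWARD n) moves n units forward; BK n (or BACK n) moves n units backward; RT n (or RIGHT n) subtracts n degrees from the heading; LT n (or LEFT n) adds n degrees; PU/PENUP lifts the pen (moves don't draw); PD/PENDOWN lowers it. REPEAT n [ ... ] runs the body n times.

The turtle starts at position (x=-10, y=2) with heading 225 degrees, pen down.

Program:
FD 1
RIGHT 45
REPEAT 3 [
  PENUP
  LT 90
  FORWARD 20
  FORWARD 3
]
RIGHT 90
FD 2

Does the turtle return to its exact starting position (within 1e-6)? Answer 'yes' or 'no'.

Answer: no

Derivation:
Executing turtle program step by step:
Start: pos=(-10,2), heading=225, pen down
FD 1: (-10,2) -> (-10.707,1.293) [heading=225, draw]
RT 45: heading 225 -> 180
REPEAT 3 [
  -- iteration 1/3 --
  PU: pen up
  LT 90: heading 180 -> 270
  FD 20: (-10.707,1.293) -> (-10.707,-18.707) [heading=270, move]
  FD 3: (-10.707,-18.707) -> (-10.707,-21.707) [heading=270, move]
  -- iteration 2/3 --
  PU: pen up
  LT 90: heading 270 -> 0
  FD 20: (-10.707,-21.707) -> (9.293,-21.707) [heading=0, move]
  FD 3: (9.293,-21.707) -> (12.293,-21.707) [heading=0, move]
  -- iteration 3/3 --
  PU: pen up
  LT 90: heading 0 -> 90
  FD 20: (12.293,-21.707) -> (12.293,-1.707) [heading=90, move]
  FD 3: (12.293,-1.707) -> (12.293,1.293) [heading=90, move]
]
RT 90: heading 90 -> 0
FD 2: (12.293,1.293) -> (14.293,1.293) [heading=0, move]
Final: pos=(14.293,1.293), heading=0, 1 segment(s) drawn

Start position: (-10, 2)
Final position: (14.293, 1.293)
Distance = 24.303; >= 1e-6 -> NOT closed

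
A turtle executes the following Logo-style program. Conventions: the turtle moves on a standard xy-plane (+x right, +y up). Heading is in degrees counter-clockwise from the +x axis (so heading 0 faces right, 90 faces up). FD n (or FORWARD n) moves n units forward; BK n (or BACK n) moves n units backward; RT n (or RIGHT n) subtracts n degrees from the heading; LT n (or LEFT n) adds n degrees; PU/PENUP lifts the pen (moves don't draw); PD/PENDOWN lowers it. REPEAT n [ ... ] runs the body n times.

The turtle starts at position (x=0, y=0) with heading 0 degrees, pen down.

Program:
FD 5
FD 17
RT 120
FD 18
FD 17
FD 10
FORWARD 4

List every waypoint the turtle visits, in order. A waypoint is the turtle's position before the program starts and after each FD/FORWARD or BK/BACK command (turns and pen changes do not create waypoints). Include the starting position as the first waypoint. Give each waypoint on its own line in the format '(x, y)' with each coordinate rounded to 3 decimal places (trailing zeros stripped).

Executing turtle program step by step:
Start: pos=(0,0), heading=0, pen down
FD 5: (0,0) -> (5,0) [heading=0, draw]
FD 17: (5,0) -> (22,0) [heading=0, draw]
RT 120: heading 0 -> 240
FD 18: (22,0) -> (13,-15.588) [heading=240, draw]
FD 17: (13,-15.588) -> (4.5,-30.311) [heading=240, draw]
FD 10: (4.5,-30.311) -> (-0.5,-38.971) [heading=240, draw]
FD 4: (-0.5,-38.971) -> (-2.5,-42.435) [heading=240, draw]
Final: pos=(-2.5,-42.435), heading=240, 6 segment(s) drawn
Waypoints (7 total):
(0, 0)
(5, 0)
(22, 0)
(13, -15.588)
(4.5, -30.311)
(-0.5, -38.971)
(-2.5, -42.435)

Answer: (0, 0)
(5, 0)
(22, 0)
(13, -15.588)
(4.5, -30.311)
(-0.5, -38.971)
(-2.5, -42.435)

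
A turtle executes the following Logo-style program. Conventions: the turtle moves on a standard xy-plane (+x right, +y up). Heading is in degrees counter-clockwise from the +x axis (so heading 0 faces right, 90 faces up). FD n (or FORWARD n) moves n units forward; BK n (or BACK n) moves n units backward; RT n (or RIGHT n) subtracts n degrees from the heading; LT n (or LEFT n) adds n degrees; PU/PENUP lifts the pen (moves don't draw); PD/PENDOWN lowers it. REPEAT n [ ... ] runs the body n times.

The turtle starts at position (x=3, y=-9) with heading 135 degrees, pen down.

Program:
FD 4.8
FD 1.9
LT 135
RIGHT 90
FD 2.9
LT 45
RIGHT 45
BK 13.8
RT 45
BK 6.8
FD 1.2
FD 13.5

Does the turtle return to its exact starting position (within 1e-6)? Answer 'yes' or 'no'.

Answer: no

Derivation:
Executing turtle program step by step:
Start: pos=(3,-9), heading=135, pen down
FD 4.8: (3,-9) -> (-0.394,-5.606) [heading=135, draw]
FD 1.9: (-0.394,-5.606) -> (-1.738,-4.262) [heading=135, draw]
LT 135: heading 135 -> 270
RT 90: heading 270 -> 180
FD 2.9: (-1.738,-4.262) -> (-4.638,-4.262) [heading=180, draw]
LT 45: heading 180 -> 225
RT 45: heading 225 -> 180
BK 13.8: (-4.638,-4.262) -> (9.162,-4.262) [heading=180, draw]
RT 45: heading 180 -> 135
BK 6.8: (9.162,-4.262) -> (13.971,-9.071) [heading=135, draw]
FD 1.2: (13.971,-9.071) -> (13.122,-8.222) [heading=135, draw]
FD 13.5: (13.122,-8.222) -> (3.576,1.324) [heading=135, draw]
Final: pos=(3.576,1.324), heading=135, 7 segment(s) drawn

Start position: (3, -9)
Final position: (3.576, 1.324)
Distance = 10.34; >= 1e-6 -> NOT closed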